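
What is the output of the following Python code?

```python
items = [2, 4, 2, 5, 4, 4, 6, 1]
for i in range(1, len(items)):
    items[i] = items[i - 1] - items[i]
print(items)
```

i=1: items[1] = 2-4 = -2 → [2, -2, 2, 5, 4, 4, 6, 1]
i=2: items[2] = (-2)-2 = -4 → [2, -2, -4, 5, 4, 4, 6, 1]
i=3: items[3] = (-4)-5 = -9 → [2, -2, -4, -9, 4, 4, 6, 1]
i=4: items[4] = (-9)-4 = -13 → [2, -2, -4, -9, -13, 4, 6, 1]
i=5: items[5] = (-13)-4 = -17 → [2, -2, -4, -9, -13, -17, 6, 1]
i=6: items[6] = (-17)-6 = -23 → [2, -2, -4, -9, -13, -17, -23, 1]
i=7: items[7] = (-23)-1 = -24 → [2, -2, -4, -9, -13, -17, -23, -24]

[2, -2, -4, -9, -13, -17, -23, -24]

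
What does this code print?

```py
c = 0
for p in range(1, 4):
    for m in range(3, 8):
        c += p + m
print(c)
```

105

p=1,m=3: c = 0+4 = 4
p=1,m=4: c = 4+5 = 9
p=1,m=5: c = 9+6 = 15
p=1,m=6: c = 15+7 = 22
p=1,m=7: c = 22+8 = 30
p=2,m=3: c = 30+5 = 35
p=2,m=4: c = 35+6 = 41
p=2,m=5: c = 41+7 = 48
p=2,m=6: c = 48+8 = 56
p=2,m=7: c = 56+9 = 65
p=3,m=3: c = 65+6 = 71
p=3,m=4: c = 71+7 = 78
p=3,m=5: c = 78+8 = 86
p=3,m=6: c = 86+9 = 95
p=3,m=7: c = 95+10 = 105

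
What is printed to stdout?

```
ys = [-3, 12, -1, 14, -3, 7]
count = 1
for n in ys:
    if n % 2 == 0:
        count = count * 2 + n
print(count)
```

n=-3: not even
n=12: even, count = 1*2+12 = 14
n=-1: not even
n=14: even, count = 14*2+14 = 42
n=-3: not even
n=7: not even

42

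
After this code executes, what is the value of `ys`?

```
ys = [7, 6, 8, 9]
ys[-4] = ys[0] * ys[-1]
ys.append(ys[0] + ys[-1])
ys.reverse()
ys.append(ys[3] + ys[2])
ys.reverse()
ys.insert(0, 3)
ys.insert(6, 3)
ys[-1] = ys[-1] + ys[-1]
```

[3, 14, 63, 6, 8, 9, 3, 144]

ys[-4] = ys[0]*ys[-1] = 7*9 = 63 → [63, 6, 8, 9]
append ys[0]+ys[-1] = 63+9 = 72 → [63, 6, 8, 9, 72]
reverse → [72, 9, 8, 6, 63]
append ys[3]+ys[2] = 6+8 = 14 → [72, 9, 8, 6, 63, 14]
reverse → [14, 63, 6, 8, 9, 72]
insert 3 at 0 → [3, 14, 63, 6, 8, 9, 72]
insert 3 at 6 → [3, 14, 63, 6, 8, 9, 3, 72]
ys[-1] = ys[-1]+ys[-1] = 72+72 = 144 → [3, 14, 63, 6, 8, 9, 3, 144]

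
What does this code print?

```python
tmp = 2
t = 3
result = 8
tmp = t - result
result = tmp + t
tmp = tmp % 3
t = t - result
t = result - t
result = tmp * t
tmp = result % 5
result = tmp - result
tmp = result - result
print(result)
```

10

tmp = 3-8 = -5
result = (-5)+3 = -2
tmp = (-5)%3 = 1
t = 3-(-2) = 5
t = (-2)-5 = -7
result = 1*(-7) = -7
tmp = (-7)%5 = 3
result = 3-(-7) = 10
tmp = 10-10 = 0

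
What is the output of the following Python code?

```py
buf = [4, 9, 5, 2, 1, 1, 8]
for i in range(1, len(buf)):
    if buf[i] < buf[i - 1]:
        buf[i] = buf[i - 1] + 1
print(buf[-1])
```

14

i=1: 9>=4, unchanged → [4, 9, 5, 2, 1, 1, 8]
i=2: 5<9, buf[2] = 9+1 = 10 → [4, 9, 10, 2, 1, 1, 8]
i=3: 2<10, buf[3] = 10+1 = 11 → [4, 9, 10, 11, 1, 1, 8]
i=4: 1<11, buf[4] = 11+1 = 12 → [4, 9, 10, 11, 12, 1, 8]
i=5: 1<12, buf[5] = 12+1 = 13 → [4, 9, 10, 11, 12, 13, 8]
i=6: 8<13, buf[6] = 13+1 = 14 → [4, 9, 10, 11, 12, 13, 14]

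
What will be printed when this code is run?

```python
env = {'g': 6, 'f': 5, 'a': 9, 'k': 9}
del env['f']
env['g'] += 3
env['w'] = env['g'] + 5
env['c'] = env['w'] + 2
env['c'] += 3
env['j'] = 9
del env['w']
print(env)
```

{'g': 9, 'a': 9, 'k': 9, 'c': 19, 'j': 9}

del 'f' → {'g': 6, 'a': 9, 'k': 9}
env['g'] = 6+3 = 9 → {'g': 9, 'a': 9, 'k': 9}
env['w'] = env['g']+5 = 14 → {'g': 9, 'a': 9, 'k': 9, 'w': 14}
env['c'] = env['w']+2 = 16 → {'g': 9, 'a': 9, 'k': 9, 'w': 14, 'c': 16}
env['c'] = 16+3 = 19 → {'g': 9, 'a': 9, 'k': 9, 'w': 14, 'c': 19}
env['j'] = 9 → {'g': 9, 'a': 9, 'k': 9, 'w': 14, 'c': 19, 'j': 9}
del 'w' → {'g': 9, 'a': 9, 'k': 9, 'c': 19, 'j': 9}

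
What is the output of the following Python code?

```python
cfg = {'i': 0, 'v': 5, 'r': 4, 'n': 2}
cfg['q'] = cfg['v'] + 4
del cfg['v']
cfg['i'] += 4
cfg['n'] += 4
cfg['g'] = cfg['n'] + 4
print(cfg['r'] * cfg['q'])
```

36

cfg['q'] = cfg['v']+4 = 9 → {'i': 0, 'v': 5, 'r': 4, 'n': 2, 'q': 9}
del 'v' → {'i': 0, 'r': 4, 'n': 2, 'q': 9}
cfg['i'] = 0+4 = 4 → {'i': 4, 'r': 4, 'n': 2, 'q': 9}
cfg['n'] = 2+4 = 6 → {'i': 4, 'r': 4, 'n': 6, 'q': 9}
cfg['g'] = cfg['n']+4 = 10 → {'i': 4, 'r': 4, 'n': 6, 'q': 9, 'g': 10}
cfg['r']*cfg['q'] = 4*9 = 36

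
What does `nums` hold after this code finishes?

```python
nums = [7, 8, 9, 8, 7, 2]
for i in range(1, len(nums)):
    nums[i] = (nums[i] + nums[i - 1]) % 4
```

i=1: nums[1] = (8+7)%4 = 3 → [7, 3, 9, 8, 7, 2]
i=2: nums[2] = (9+3)%4 = 0 → [7, 3, 0, 8, 7, 2]
i=3: nums[3] = (8+0)%4 = 0 → [7, 3, 0, 0, 7, 2]
i=4: nums[4] = (7+0)%4 = 3 → [7, 3, 0, 0, 3, 2]
i=5: nums[5] = (2+3)%4 = 1 → [7, 3, 0, 0, 3, 1]

[7, 3, 0, 0, 3, 1]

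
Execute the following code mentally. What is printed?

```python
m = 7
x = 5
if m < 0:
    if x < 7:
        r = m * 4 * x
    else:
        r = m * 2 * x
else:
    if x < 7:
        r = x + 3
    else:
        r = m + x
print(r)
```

8

m=7, x=5
m < 0 is False; x < 7 is True
→ r = x + 3 = 8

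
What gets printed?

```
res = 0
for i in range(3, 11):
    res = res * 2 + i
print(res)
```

i=3: res = 0*2+3 = 3
i=4: res = 3*2+4 = 10
i=5: res = 10*2+5 = 25
i=6: res = 25*2+6 = 56
i=7: res = 56*2+7 = 119
i=8: res = 119*2+8 = 246
i=9: res = 246*2+9 = 501
i=10: res = 501*2+10 = 1012

1012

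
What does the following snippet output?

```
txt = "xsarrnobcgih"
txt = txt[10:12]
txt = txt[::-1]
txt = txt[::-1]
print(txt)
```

ih

slice [10:12] → 'ih'
reverse → 'hi'
reverse → 'ih'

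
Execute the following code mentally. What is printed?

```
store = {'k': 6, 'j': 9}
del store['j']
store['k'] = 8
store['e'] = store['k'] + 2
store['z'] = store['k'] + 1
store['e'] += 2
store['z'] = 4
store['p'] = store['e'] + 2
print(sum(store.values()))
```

del 'j' → {'k': 6}
store['k'] = 8 → {'k': 8}
store['e'] = store['k']+2 = 10 → {'k': 8, 'e': 10}
store['z'] = store['k']+1 = 9 → {'k': 8, 'e': 10, 'z': 9}
store['e'] = 10+2 = 12 → {'k': 8, 'e': 12, 'z': 9}
store['z'] = 4 → {'k': 8, 'e': 12, 'z': 4}
store['p'] = store['e']+2 = 14 → {'k': 8, 'e': 12, 'z': 4, 'p': 14}
sum of values = 38

38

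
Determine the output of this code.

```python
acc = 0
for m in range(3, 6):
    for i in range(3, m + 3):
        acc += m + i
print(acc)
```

m=3,i=3: acc = 0+6 = 6
m=3,i=4: acc = 6+7 = 13
m=3,i=5: acc = 13+8 = 21
m=4,i=3: acc = 21+7 = 28
m=4,i=4: acc = 28+8 = 36
m=4,i=5: acc = 36+9 = 45
m=4,i=6: acc = 45+10 = 55
m=5,i=3: acc = 55+8 = 63
m=5,i=4: acc = 63+9 = 72
m=5,i=5: acc = 72+10 = 82
m=5,i=6: acc = 82+11 = 93
m=5,i=7: acc = 93+12 = 105

105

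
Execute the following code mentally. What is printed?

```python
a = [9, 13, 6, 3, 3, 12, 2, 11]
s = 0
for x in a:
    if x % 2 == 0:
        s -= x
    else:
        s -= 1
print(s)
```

x=9: not even, s = 0-1 = -1
x=13: not even, s = (-1)-1 = -2
x=6: even, s = (-2)-6 = -8
x=3: not even, s = (-8)-1 = -9
x=3: not even, s = (-9)-1 = -10
x=12: even, s = (-10)-12 = -22
x=2: even, s = (-22)-2 = -24
x=11: not even, s = (-24)-1 = -25

-25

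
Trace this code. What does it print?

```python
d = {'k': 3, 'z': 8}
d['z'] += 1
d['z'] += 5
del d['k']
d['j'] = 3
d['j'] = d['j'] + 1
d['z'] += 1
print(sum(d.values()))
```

d['z'] = 8+1 = 9 → {'k': 3, 'z': 9}
d['z'] = 9+5 = 14 → {'k': 3, 'z': 14}
del 'k' → {'z': 14}
d['j'] = 3 → {'z': 14, 'j': 3}
d['j'] = d['j']+1 = 4 → {'z': 14, 'j': 4}
d['z'] = 14+1 = 15 → {'z': 15, 'j': 4}
sum of values = 19

19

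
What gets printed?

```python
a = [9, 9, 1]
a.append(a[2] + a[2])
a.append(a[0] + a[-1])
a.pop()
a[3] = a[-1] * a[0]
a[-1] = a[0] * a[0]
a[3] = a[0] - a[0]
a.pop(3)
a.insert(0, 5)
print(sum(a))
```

append a[2]+a[2] = 1+1 = 2 → [9, 9, 1, 2]
append a[0]+a[-1] = 9+2 = 11 → [9, 9, 1, 2, 11]
pop() removes 11 → [9, 9, 1, 2]
a[3] = a[-1]*a[0] = 2*9 = 18 → [9, 9, 1, 18]
a[-1] = a[0]*a[0] = 9*9 = 81 → [9, 9, 1, 81]
a[3] = a[0]-a[0] = 9-9 = 0 → [9, 9, 1, 0]
pop(3) removes 0 → [9, 9, 1]
insert 5 at 0 → [5, 9, 9, 1]
sum = 24

24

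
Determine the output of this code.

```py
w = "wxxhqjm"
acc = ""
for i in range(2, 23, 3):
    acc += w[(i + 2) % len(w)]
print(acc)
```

i=2: add w[4]='q' → 'q'
i=5: add w[0]='w' → 'qw'
i=8: add w[3]='h' → 'qwh'
i=11: add w[6]='m' → 'qwhm'
i=14: add w[2]='x' → 'qwhmx'
i=17: add w[5]='j' → 'qwhmxj'
i=20: add w[1]='x' → 'qwhmxjx'

qwhmxjx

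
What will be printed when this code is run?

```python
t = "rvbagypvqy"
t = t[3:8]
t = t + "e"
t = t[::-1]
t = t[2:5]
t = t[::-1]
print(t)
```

gyp

slice [3:8] → 'agypv'
+ 'e' → 'agypve'
reverse → 'evpyga'
slice [2:5] → 'pyg'
reverse → 'gyp'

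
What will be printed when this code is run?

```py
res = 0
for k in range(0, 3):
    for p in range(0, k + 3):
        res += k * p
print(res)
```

26

k=0,p=0: res = 0+0 = 0
k=0,p=1: res = 0+0 = 0
k=0,p=2: res = 0+0 = 0
k=1,p=0: res = 0+0 = 0
k=1,p=1: res = 0+1 = 1
k=1,p=2: res = 1+2 = 3
k=1,p=3: res = 3+3 = 6
k=2,p=0: res = 6+0 = 6
k=2,p=1: res = 6+2 = 8
k=2,p=2: res = 8+4 = 12
k=2,p=3: res = 12+6 = 18
k=2,p=4: res = 18+8 = 26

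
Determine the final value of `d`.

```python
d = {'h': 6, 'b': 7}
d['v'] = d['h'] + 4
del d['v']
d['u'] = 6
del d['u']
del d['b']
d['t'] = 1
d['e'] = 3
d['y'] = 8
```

{'h': 6, 't': 1, 'e': 3, 'y': 8}

d['v'] = d['h']+4 = 10 → {'h': 6, 'b': 7, 'v': 10}
del 'v' → {'h': 6, 'b': 7}
d['u'] = 6 → {'h': 6, 'b': 7, 'u': 6}
del 'u' → {'h': 6, 'b': 7}
del 'b' → {'h': 6}
d['t'] = 1 → {'h': 6, 't': 1}
d['e'] = 3 → {'h': 6, 't': 1, 'e': 3}
d['y'] = 8 → {'h': 6, 't': 1, 'e': 3, 'y': 8}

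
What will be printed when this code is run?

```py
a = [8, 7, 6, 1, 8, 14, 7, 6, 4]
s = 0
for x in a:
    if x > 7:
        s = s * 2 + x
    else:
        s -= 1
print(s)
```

x=8: >7, s = 0*2+8 = 8
x=7: not >7, s = 8-1 = 7
x=6: not >7, s = 7-1 = 6
x=1: not >7, s = 6-1 = 5
x=8: >7, s = 5*2+8 = 18
x=14: >7, s = 18*2+14 = 50
x=7: not >7, s = 50-1 = 49
x=6: not >7, s = 49-1 = 48
x=4: not >7, s = 48-1 = 47

47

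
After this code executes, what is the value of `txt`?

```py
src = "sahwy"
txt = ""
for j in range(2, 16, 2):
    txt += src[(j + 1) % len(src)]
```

j=2: add src[3]='w' → 'w'
j=4: add src[0]='s' → 'ws'
j=6: add src[2]='h' → 'wsh'
j=8: add src[4]='y' → 'wshy'
j=10: add src[1]='a' → 'wshya'
j=12: add src[3]='w' → 'wshyaw'
j=14: add src[0]='s' → 'wshyaws'

'wshyaws'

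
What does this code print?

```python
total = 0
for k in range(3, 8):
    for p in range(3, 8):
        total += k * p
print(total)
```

625

k=3,p=3: total = 0+9 = 9
k=3,p=4: total = 9+12 = 21
k=3,p=5: total = 21+15 = 36
k=3,p=6: total = 36+18 = 54
k=3,p=7: total = 54+21 = 75
k=4,p=3: total = 75+12 = 87
k=4,p=4: total = 87+16 = 103
k=4,p=5: total = 103+20 = 123
k=4,p=6: total = 123+24 = 147
k=4,p=7: total = 147+28 = 175
k=5,p=3: total = 175+15 = 190
k=5,p=4: total = 190+20 = 210
k=5,p=5: total = 210+25 = 235
k=5,p=6: total = 235+30 = 265
k=5,p=7: total = 265+35 = 300
k=6,p=3: total = 300+18 = 318
k=6,p=4: total = 318+24 = 342
k=6,p=5: total = 342+30 = 372
k=6,p=6: total = 372+36 = 408
k=6,p=7: total = 408+42 = 450
k=7,p=3: total = 450+21 = 471
k=7,p=4: total = 471+28 = 499
k=7,p=5: total = 499+35 = 534
k=7,p=6: total = 534+42 = 576
k=7,p=7: total = 576+49 = 625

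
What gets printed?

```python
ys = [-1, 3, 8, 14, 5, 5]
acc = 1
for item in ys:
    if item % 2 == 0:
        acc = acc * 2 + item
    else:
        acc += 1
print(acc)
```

item=-1: not even, acc = 1+1 = 2
item=3: not even, acc = 2+1 = 3
item=8: even, acc = 3*2+8 = 14
item=14: even, acc = 14*2+14 = 42
item=5: not even, acc = 42+1 = 43
item=5: not even, acc = 43+1 = 44

44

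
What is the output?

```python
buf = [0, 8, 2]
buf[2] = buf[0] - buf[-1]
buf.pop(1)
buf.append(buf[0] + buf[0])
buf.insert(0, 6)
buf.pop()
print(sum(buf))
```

4

buf[2] = buf[0]-buf[-1] = 0-2 = -2 → [0, 8, -2]
pop(1) removes 8 → [0, -2]
append buf[0]+buf[0] = 0+0 = 0 → [0, -2, 0]
insert 6 at 0 → [6, 0, -2, 0]
pop() removes 0 → [6, 0, -2]
sum = 4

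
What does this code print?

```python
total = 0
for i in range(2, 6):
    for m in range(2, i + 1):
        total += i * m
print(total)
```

i=2,m=2: total = 0+4 = 4
i=3,m=2: total = 4+6 = 10
i=3,m=3: total = 10+9 = 19
i=4,m=2: total = 19+8 = 27
i=4,m=3: total = 27+12 = 39
i=4,m=4: total = 39+16 = 55
i=5,m=2: total = 55+10 = 65
i=5,m=3: total = 65+15 = 80
i=5,m=4: total = 80+20 = 100
i=5,m=5: total = 100+25 = 125

125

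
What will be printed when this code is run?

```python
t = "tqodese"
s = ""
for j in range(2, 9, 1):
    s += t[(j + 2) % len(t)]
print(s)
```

esetqod

j=2: add t[4]='e' → 'e'
j=3: add t[5]='s' → 'es'
j=4: add t[6]='e' → 'ese'
j=5: add t[0]='t' → 'eset'
j=6: add t[1]='q' → 'esetq'
j=7: add t[2]='o' → 'esetqo'
j=8: add t[3]='d' → 'esetqod'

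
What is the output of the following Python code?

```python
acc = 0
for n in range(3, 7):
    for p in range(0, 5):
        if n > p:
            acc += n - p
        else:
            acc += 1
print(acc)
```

n=3,p=0: 3>0, acc = 0+3 = 3
n=3,p=1: 3>1, acc = 3+2 = 5
n=3,p=2: 3>2, acc = 5+1 = 6
n=3,p=3: not 3>3, acc = 6+1 = 7
n=3,p=4: not 3>4, acc = 7+1 = 8
n=4,p=0: 4>0, acc = 8+4 = 12
n=4,p=1: 4>1, acc = 12+3 = 15
n=4,p=2: 4>2, acc = 15+2 = 17
n=4,p=3: 4>3, acc = 17+1 = 18
n=4,p=4: not 4>4, acc = 18+1 = 19
n=5,p=0: 5>0, acc = 19+5 = 24
n=5,p=1: 5>1, acc = 24+4 = 28
n=5,p=2: 5>2, acc = 28+3 = 31
n=5,p=3: 5>3, acc = 31+2 = 33
n=5,p=4: 5>4, acc = 33+1 = 34
n=6,p=0: 6>0, acc = 34+6 = 40
n=6,p=1: 6>1, acc = 40+5 = 45
n=6,p=2: 6>2, acc = 45+4 = 49
n=6,p=3: 6>3, acc = 49+3 = 52
n=6,p=4: 6>4, acc = 52+2 = 54

54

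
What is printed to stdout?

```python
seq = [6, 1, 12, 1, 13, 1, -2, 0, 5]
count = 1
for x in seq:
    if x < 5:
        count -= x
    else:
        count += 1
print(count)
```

x=6: not <5, count = 1+1 = 2
x=1: <5, count = 2-1 = 1
x=12: not <5, count = 1+1 = 2
x=1: <5, count = 2-1 = 1
x=13: not <5, count = 1+1 = 2
x=1: <5, count = 2-1 = 1
x=-2: <5, count = 1-(-2) = 3
x=0: <5, count = 3-0 = 3
x=5: not <5, count = 3+1 = 4

4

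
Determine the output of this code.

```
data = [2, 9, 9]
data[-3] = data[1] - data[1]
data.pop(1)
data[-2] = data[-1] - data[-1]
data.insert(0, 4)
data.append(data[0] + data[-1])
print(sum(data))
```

26

data[-3] = data[1]-data[1] = 9-9 = 0 → [0, 9, 9]
pop(1) removes 9 → [0, 9]
data[-2] = data[-1]-data[-1] = 9-9 = 0 → [0, 9]
insert 4 at 0 → [4, 0, 9]
append data[0]+data[-1] = 4+9 = 13 → [4, 0, 9, 13]
sum = 26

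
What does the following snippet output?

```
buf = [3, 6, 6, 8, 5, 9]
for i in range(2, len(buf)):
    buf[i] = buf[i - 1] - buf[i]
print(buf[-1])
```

i=2: buf[2] = 6-6 = 0 → [3, 6, 0, 8, 5, 9]
i=3: buf[3] = 0-8 = -8 → [3, 6, 0, -8, 5, 9]
i=4: buf[4] = (-8)-5 = -13 → [3, 6, 0, -8, -13, 9]
i=5: buf[5] = (-13)-9 = -22 → [3, 6, 0, -8, -13, -22]

-22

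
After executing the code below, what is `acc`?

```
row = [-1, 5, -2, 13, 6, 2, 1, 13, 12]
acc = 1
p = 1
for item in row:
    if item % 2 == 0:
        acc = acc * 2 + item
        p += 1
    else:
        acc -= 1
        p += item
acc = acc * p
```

item=-1: not even, acc = 1-1 = 0; p=0
item=5: not even, acc = 0-1 = -1; p=5
item=-2: even, acc = (-1)*2+(-2) = -4; p=6
item=13: not even, acc = (-4)-1 = -5; p=19
item=6: even, acc = (-5)*2+6 = -4; p=20
item=2: even, acc = (-4)*2+2 = -6; p=21
item=1: not even, acc = (-6)-1 = -7; p=22
item=13: not even, acc = (-7)-1 = -8; p=35
item=12: even, acc = (-8)*2+12 = -4; p=36
acc*p = (-4)*36 = -144

-144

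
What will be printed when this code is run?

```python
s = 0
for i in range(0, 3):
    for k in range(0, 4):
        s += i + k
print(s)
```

30

i=0,k=0: s = 0+0 = 0
i=0,k=1: s = 0+1 = 1
i=0,k=2: s = 1+2 = 3
i=0,k=3: s = 3+3 = 6
i=1,k=0: s = 6+1 = 7
i=1,k=1: s = 7+2 = 9
i=1,k=2: s = 9+3 = 12
i=1,k=3: s = 12+4 = 16
i=2,k=0: s = 16+2 = 18
i=2,k=1: s = 18+3 = 21
i=2,k=2: s = 21+4 = 25
i=2,k=3: s = 25+5 = 30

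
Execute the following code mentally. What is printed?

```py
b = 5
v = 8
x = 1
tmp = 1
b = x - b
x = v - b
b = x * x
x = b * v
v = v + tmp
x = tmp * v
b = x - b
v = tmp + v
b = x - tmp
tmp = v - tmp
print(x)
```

b = 1-5 = -4
x = 8-(-4) = 12
b = 12*12 = 144
x = 144*8 = 1152
v = 8+1 = 9
x = 1*9 = 9
b = 9-144 = -135
v = 1+9 = 10
b = 9-1 = 8
tmp = 10-1 = 9

9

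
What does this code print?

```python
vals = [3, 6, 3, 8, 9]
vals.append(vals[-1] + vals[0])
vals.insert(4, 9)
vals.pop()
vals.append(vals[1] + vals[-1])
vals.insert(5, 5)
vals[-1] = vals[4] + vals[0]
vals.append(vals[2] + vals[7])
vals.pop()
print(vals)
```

[3, 6, 3, 8, 9, 5, 9, 12]

append vals[-1]+vals[0] = 9+3 = 12 → [3, 6, 3, 8, 9, 12]
insert 9 at 4 → [3, 6, 3, 8, 9, 9, 12]
pop() removes 12 → [3, 6, 3, 8, 9, 9]
append vals[1]+vals[-1] = 6+9 = 15 → [3, 6, 3, 8, 9, 9, 15]
insert 5 at 5 → [3, 6, 3, 8, 9, 5, 9, 15]
vals[-1] = vals[4]+vals[0] = 9+3 = 12 → [3, 6, 3, 8, 9, 5, 9, 12]
append vals[2]+vals[7] = 3+12 = 15 → [3, 6, 3, 8, 9, 5, 9, 12, 15]
pop() removes 15 → [3, 6, 3, 8, 9, 5, 9, 12]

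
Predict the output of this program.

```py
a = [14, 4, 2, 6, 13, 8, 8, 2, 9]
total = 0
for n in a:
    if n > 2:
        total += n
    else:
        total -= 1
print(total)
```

60

n=14: >2, total = 0+14 = 14
n=4: >2, total = 14+4 = 18
n=2: not >2, total = 18-1 = 17
n=6: >2, total = 17+6 = 23
n=13: >2, total = 23+13 = 36
n=8: >2, total = 36+8 = 44
n=8: >2, total = 44+8 = 52
n=2: not >2, total = 52-1 = 51
n=9: >2, total = 51+9 = 60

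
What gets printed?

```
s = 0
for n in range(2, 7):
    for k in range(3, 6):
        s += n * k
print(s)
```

240

n=2,k=3: s = 0+6 = 6
n=2,k=4: s = 6+8 = 14
n=2,k=5: s = 14+10 = 24
n=3,k=3: s = 24+9 = 33
n=3,k=4: s = 33+12 = 45
n=3,k=5: s = 45+15 = 60
n=4,k=3: s = 60+12 = 72
n=4,k=4: s = 72+16 = 88
n=4,k=5: s = 88+20 = 108
n=5,k=3: s = 108+15 = 123
n=5,k=4: s = 123+20 = 143
n=5,k=5: s = 143+25 = 168
n=6,k=3: s = 168+18 = 186
n=6,k=4: s = 186+24 = 210
n=6,k=5: s = 210+30 = 240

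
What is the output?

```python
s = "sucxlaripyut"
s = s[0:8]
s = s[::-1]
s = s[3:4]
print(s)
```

l

slice [0:8] → 'sucxlari'
reverse → 'iralxcus'
slice [3:4] → 'l'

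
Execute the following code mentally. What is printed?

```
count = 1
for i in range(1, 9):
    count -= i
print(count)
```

-35

i=1: count = 1-1 = 0
i=2: count = 0-2 = -2
i=3: count = (-2)-3 = -5
i=4: count = (-5)-4 = -9
i=5: count = (-9)-5 = -14
i=6: count = (-14)-6 = -20
i=7: count = (-20)-7 = -27
i=8: count = (-27)-8 = -35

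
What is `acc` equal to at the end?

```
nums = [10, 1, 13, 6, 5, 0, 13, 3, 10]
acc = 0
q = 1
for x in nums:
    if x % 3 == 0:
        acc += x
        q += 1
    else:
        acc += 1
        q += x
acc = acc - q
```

x=10: not %3==0, acc = 0+1 = 1; q=11
x=1: not %3==0, acc = 1+1 = 2; q=12
x=13: not %3==0, acc = 2+1 = 3; q=25
x=6: %3==0, acc = 3+6 = 9; q=26
x=5: not %3==0, acc = 9+1 = 10; q=31
x=0: %3==0, acc = 10+0 = 10; q=32
x=13: not %3==0, acc = 10+1 = 11; q=45
x=3: %3==0, acc = 11+3 = 14; q=46
x=10: not %3==0, acc = 14+1 = 15; q=56
acc-q = 15-56 = -41

-41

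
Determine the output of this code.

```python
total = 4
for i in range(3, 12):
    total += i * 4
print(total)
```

i=3: total = 4+3*4 = 16
i=4: total = 16+4*4 = 32
i=5: total = 32+5*4 = 52
i=6: total = 52+6*4 = 76
i=7: total = 76+7*4 = 104
i=8: total = 104+8*4 = 136
i=9: total = 136+9*4 = 172
i=10: total = 172+10*4 = 212
i=11: total = 212+11*4 = 256

256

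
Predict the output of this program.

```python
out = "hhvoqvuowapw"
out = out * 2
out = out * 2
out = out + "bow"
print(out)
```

hhvoqvuowapwhhvoqvuowapwhhvoqvuowapwhhvoqvuowapwbow

repeat ×2 → 'hhvoqvuowapwhhvoqvuowapw'
repeat ×2 → 'hhvoqvuowapwhhvoqvuowapwhhvoqvuowapwhhvoqvuowapw'
+ 'bow' → 'hhvoqvuowapwhhvoqvuowapwhhvoqvuowapwhhvoqvuowapwbow'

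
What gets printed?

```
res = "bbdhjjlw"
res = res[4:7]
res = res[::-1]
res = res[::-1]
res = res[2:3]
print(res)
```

slice [4:7] → 'jjl'
reverse → 'ljj'
reverse → 'jjl'
slice [2:3] → 'l'

l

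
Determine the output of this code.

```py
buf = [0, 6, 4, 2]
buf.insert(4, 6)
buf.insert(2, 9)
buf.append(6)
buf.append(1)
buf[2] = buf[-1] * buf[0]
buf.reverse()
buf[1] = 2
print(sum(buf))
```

21

insert 6 at 4 → [0, 6, 4, 2, 6]
insert 9 at 2 → [0, 6, 9, 4, 2, 6]
append 6 → [0, 6, 9, 4, 2, 6, 6]
append 1 → [0, 6, 9, 4, 2, 6, 6, 1]
buf[2] = buf[-1]*buf[0] = 1*0 = 0 → [0, 6, 0, 4, 2, 6, 6, 1]
reverse → [1, 6, 6, 2, 4, 0, 6, 0]
buf[1] = 2 → [1, 2, 6, 2, 4, 0, 6, 0]
sum = 21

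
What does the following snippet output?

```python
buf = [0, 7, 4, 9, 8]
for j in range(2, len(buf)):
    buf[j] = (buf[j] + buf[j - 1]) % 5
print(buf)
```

[0, 7, 1, 0, 3]

j=2: buf[2] = (4+7)%5 = 1 → [0, 7, 1, 9, 8]
j=3: buf[3] = (9+1)%5 = 0 → [0, 7, 1, 0, 8]
j=4: buf[4] = (8+0)%5 = 3 → [0, 7, 1, 0, 3]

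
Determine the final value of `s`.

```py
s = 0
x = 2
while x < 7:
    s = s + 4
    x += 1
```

x=2: s = 0+4 = 4
x=3: s = 4+4 = 8
x=4: s = 8+4 = 12
x=5: s = 12+4 = 16
x=6: s = 16+4 = 20

20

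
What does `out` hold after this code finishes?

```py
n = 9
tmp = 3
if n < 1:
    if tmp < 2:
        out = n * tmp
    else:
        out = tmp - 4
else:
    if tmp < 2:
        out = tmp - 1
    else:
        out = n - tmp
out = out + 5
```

n=9, tmp=3
n < 1 is False; tmp < 2 is False
→ out = n - tmp = 6
out = 6+5 = 11

11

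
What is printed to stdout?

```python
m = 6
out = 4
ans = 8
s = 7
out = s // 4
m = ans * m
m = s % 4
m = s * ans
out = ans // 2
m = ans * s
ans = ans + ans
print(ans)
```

16

out = 7//4 = 1
m = 8*6 = 48
m = 7%4 = 3
m = 7*8 = 56
out = 8//2 = 4
m = 8*7 = 56
ans = 8+8 = 16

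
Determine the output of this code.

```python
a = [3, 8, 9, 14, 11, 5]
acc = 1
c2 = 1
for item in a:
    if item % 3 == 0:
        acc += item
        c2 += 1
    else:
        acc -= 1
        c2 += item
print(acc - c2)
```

-32

item=3: %3==0, acc = 1+3 = 4; c2=2
item=8: not %3==0, acc = 4-1 = 3; c2=10
item=9: %3==0, acc = 3+9 = 12; c2=11
item=14: not %3==0, acc = 12-1 = 11; c2=25
item=11: not %3==0, acc = 11-1 = 10; c2=36
item=5: not %3==0, acc = 10-1 = 9; c2=41
acc-c2 = 9-41 = -32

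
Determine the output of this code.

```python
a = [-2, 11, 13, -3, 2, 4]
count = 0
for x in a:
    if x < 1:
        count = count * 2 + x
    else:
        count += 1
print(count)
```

-1

x=-2: <1, count = 0*2+(-2) = -2
x=11: not <1, count = (-2)+1 = -1
x=13: not <1, count = (-1)+1 = 0
x=-3: <1, count = 0*2+(-3) = -3
x=2: not <1, count = (-3)+1 = -2
x=4: not <1, count = (-2)+1 = -1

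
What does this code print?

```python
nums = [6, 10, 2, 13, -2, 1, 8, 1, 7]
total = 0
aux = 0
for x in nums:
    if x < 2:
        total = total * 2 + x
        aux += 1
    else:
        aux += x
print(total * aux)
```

-245

x=6: not <2; aux=6
x=10: not <2; aux=16
x=2: not <2; aux=18
x=13: not <2; aux=31
x=-2: <2, total = 0*2+(-2) = -2; aux=32
x=1: <2, total = (-2)*2+1 = -3; aux=33
x=8: not <2; aux=41
x=1: <2, total = (-3)*2+1 = -5; aux=42
x=7: not <2; aux=49
total*aux = (-5)*49 = -245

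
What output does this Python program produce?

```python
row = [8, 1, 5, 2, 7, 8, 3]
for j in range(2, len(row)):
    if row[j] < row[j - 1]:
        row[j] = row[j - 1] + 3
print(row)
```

j=2: 5>=1, unchanged → [8, 1, 5, 2, 7, 8, 3]
j=3: 2<5, row[3] = 5+3 = 8 → [8, 1, 5, 8, 7, 8, 3]
j=4: 7<8, row[4] = 8+3 = 11 → [8, 1, 5, 8, 11, 8, 3]
j=5: 8<11, row[5] = 11+3 = 14 → [8, 1, 5, 8, 11, 14, 3]
j=6: 3<14, row[6] = 14+3 = 17 → [8, 1, 5, 8, 11, 14, 17]

[8, 1, 5, 8, 11, 14, 17]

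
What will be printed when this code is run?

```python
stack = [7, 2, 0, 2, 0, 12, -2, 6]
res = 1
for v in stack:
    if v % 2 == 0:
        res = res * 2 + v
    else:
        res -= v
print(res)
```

v=7: not even, res = 1-7 = -6
v=2: even, res = (-6)*2+2 = -10
v=0: even, res = (-10)*2+0 = -20
v=2: even, res = (-20)*2+2 = -38
v=0: even, res = (-38)*2+0 = -76
v=12: even, res = (-76)*2+12 = -140
v=-2: even, res = (-140)*2+(-2) = -282
v=6: even, res = (-282)*2+6 = -558

-558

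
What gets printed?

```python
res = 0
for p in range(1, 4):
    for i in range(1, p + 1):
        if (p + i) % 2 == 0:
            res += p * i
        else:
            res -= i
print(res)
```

p=1,i=1: even sum, res = 0+1 = 1
p=2,i=1: odd sum, res = 1-1 = 0
p=2,i=2: even sum, res = 0+4 = 4
p=3,i=1: even sum, res = 4+3 = 7
p=3,i=2: odd sum, res = 7-2 = 5
p=3,i=3: even sum, res = 5+9 = 14

14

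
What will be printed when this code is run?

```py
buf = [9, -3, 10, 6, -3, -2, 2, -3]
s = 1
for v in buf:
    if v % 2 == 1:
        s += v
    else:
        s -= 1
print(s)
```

v=9: odd, s = 1+9 = 10
v=-3: odd, s = 10+(-3) = 7
v=10: not odd, s = 7-1 = 6
v=6: not odd, s = 6-1 = 5
v=-3: odd, s = 5+(-3) = 2
v=-2: not odd, s = 2-1 = 1
v=2: not odd, s = 1-1 = 0
v=-3: odd, s = 0+(-3) = -3

-3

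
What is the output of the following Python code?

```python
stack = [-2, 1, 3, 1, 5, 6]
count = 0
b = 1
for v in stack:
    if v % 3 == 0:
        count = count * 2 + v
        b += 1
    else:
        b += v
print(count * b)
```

v=-2: not %3==0; b=-1
v=1: not %3==0; b=0
v=3: %3==0, count = 0*2+3 = 3; b=1
v=1: not %3==0; b=2
v=5: not %3==0; b=7
v=6: %3==0, count = 3*2+6 = 12; b=8
count*b = 12*8 = 96

96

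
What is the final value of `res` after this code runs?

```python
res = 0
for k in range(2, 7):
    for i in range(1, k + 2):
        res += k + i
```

k=2,i=1: res = 0+3 = 3
k=2,i=2: res = 3+4 = 7
k=2,i=3: res = 7+5 = 12
k=3,i=1: res = 12+4 = 16
k=3,i=2: res = 16+5 = 21
k=3,i=3: res = 21+6 = 27
k=3,i=4: res = 27+7 = 34
k=4,i=1: res = 34+5 = 39
k=4,i=2: res = 39+6 = 45
k=4,i=3: res = 45+7 = 52
k=4,i=4: res = 52+8 = 60
k=4,i=5: res = 60+9 = 69
k=5,i=1: res = 69+6 = 75
k=5,i=2: res = 75+7 = 82
k=5,i=3: res = 82+8 = 90
k=5,i=4: res = 90+9 = 99
k=5,i=5: res = 99+10 = 109
k=5,i=6: res = 109+11 = 120
k=6,i=1: res = 120+7 = 127
k=6,i=2: res = 127+8 = 135
k=6,i=3: res = 135+9 = 144
k=6,i=4: res = 144+10 = 154
k=6,i=5: res = 154+11 = 165
k=6,i=6: res = 165+12 = 177
k=6,i=7: res = 177+13 = 190

190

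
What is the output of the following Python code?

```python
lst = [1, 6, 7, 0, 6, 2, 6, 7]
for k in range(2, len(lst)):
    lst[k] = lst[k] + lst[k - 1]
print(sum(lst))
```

134

k=2: lst[2] = 7+6 = 13 → [1, 6, 13, 0, 6, 2, 6, 7]
k=3: lst[3] = 0+13 = 13 → [1, 6, 13, 13, 6, 2, 6, 7]
k=4: lst[4] = 6+13 = 19 → [1, 6, 13, 13, 19, 2, 6, 7]
k=5: lst[5] = 2+19 = 21 → [1, 6, 13, 13, 19, 21, 6, 7]
k=6: lst[6] = 6+21 = 27 → [1, 6, 13, 13, 19, 21, 27, 7]
k=7: lst[7] = 7+27 = 34 → [1, 6, 13, 13, 19, 21, 27, 34]
sum = 134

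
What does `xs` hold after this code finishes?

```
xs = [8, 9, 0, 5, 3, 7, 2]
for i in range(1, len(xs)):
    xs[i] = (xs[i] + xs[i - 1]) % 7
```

[8, 3, 3, 1, 4, 4, 6]

i=1: xs[1] = (9+8)%7 = 3 → [8, 3, 0, 5, 3, 7, 2]
i=2: xs[2] = (0+3)%7 = 3 → [8, 3, 3, 5, 3, 7, 2]
i=3: xs[3] = (5+3)%7 = 1 → [8, 3, 3, 1, 3, 7, 2]
i=4: xs[4] = (3+1)%7 = 4 → [8, 3, 3, 1, 4, 7, 2]
i=5: xs[5] = (7+4)%7 = 4 → [8, 3, 3, 1, 4, 4, 2]
i=6: xs[6] = (2+4)%7 = 6 → [8, 3, 3, 1, 4, 4, 6]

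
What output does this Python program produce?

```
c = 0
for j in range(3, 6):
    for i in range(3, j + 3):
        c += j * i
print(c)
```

233

j=3,i=3: c = 0+9 = 9
j=3,i=4: c = 9+12 = 21
j=3,i=5: c = 21+15 = 36
j=4,i=3: c = 36+12 = 48
j=4,i=4: c = 48+16 = 64
j=4,i=5: c = 64+20 = 84
j=4,i=6: c = 84+24 = 108
j=5,i=3: c = 108+15 = 123
j=5,i=4: c = 123+20 = 143
j=5,i=5: c = 143+25 = 168
j=5,i=6: c = 168+30 = 198
j=5,i=7: c = 198+35 = 233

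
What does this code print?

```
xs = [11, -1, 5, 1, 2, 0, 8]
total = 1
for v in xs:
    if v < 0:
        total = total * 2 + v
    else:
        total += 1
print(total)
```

8

v=11: not <0, total = 1+1 = 2
v=-1: <0, total = 2*2+(-1) = 3
v=5: not <0, total = 3+1 = 4
v=1: not <0, total = 4+1 = 5
v=2: not <0, total = 5+1 = 6
v=0: not <0, total = 6+1 = 7
v=8: not <0, total = 7+1 = 8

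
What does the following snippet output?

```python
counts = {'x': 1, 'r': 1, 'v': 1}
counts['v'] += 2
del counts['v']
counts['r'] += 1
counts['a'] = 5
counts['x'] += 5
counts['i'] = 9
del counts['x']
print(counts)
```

{'r': 2, 'a': 5, 'i': 9}

counts['v'] = 1+2 = 3 → {'x': 1, 'r': 1, 'v': 3}
del 'v' → {'x': 1, 'r': 1}
counts['r'] = 1+1 = 2 → {'x': 1, 'r': 2}
counts['a'] = 5 → {'x': 1, 'r': 2, 'a': 5}
counts['x'] = 1+5 = 6 → {'x': 6, 'r': 2, 'a': 5}
counts['i'] = 9 → {'x': 6, 'r': 2, 'a': 5, 'i': 9}
del 'x' → {'r': 2, 'a': 5, 'i': 9}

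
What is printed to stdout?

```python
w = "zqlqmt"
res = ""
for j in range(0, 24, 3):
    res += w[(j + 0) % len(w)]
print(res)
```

zqzqzqzq

j=0: add w[0]='z' → 'z'
j=3: add w[3]='q' → 'zq'
j=6: add w[0]='z' → 'zqz'
j=9: add w[3]='q' → 'zqzq'
j=12: add w[0]='z' → 'zqzqz'
j=15: add w[3]='q' → 'zqzqzq'
j=18: add w[0]='z' → 'zqzqzqz'
j=21: add w[3]='q' → 'zqzqzqzq'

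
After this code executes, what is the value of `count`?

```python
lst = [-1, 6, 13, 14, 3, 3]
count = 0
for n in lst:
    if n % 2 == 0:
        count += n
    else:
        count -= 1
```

16

n=-1: not even, count = 0-1 = -1
n=6: even, count = (-1)+6 = 5
n=13: not even, count = 5-1 = 4
n=14: even, count = 4+14 = 18
n=3: not even, count = 18-1 = 17
n=3: not even, count = 17-1 = 16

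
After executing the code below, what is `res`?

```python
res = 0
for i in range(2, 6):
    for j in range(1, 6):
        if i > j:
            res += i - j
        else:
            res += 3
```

50

i=2,j=1: 2>1, res = 0+1 = 1
i=2,j=2: not 2>2, res = 1+3 = 4
i=2,j=3: not 2>3, res = 4+3 = 7
i=2,j=4: not 2>4, res = 7+3 = 10
i=2,j=5: not 2>5, res = 10+3 = 13
i=3,j=1: 3>1, res = 13+2 = 15
i=3,j=2: 3>2, res = 15+1 = 16
i=3,j=3: not 3>3, res = 16+3 = 19
i=3,j=4: not 3>4, res = 19+3 = 22
i=3,j=5: not 3>5, res = 22+3 = 25
i=4,j=1: 4>1, res = 25+3 = 28
i=4,j=2: 4>2, res = 28+2 = 30
i=4,j=3: 4>3, res = 30+1 = 31
i=4,j=4: not 4>4, res = 31+3 = 34
i=4,j=5: not 4>5, res = 34+3 = 37
i=5,j=1: 5>1, res = 37+4 = 41
i=5,j=2: 5>2, res = 41+3 = 44
i=5,j=3: 5>3, res = 44+2 = 46
i=5,j=4: 5>4, res = 46+1 = 47
i=5,j=5: not 5>5, res = 47+3 = 50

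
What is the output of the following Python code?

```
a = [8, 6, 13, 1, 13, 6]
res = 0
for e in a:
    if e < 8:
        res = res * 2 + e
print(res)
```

e=8: not <8
e=6: <8, res = 0*2+6 = 6
e=13: not <8
e=1: <8, res = 6*2+1 = 13
e=13: not <8
e=6: <8, res = 13*2+6 = 32

32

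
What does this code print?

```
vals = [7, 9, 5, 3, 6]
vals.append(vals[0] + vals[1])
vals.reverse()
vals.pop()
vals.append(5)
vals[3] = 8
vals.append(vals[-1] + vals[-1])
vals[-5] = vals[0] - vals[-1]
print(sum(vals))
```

append vals[0]+vals[1] = 7+9 = 16 → [7, 9, 5, 3, 6, 16]
reverse → [16, 6, 3, 5, 9, 7]
pop() removes 7 → [16, 6, 3, 5, 9]
append 5 → [16, 6, 3, 5, 9, 5]
vals[3] = 8 → [16, 6, 3, 8, 9, 5]
append vals[-1]+vals[-1] = 5+5 = 10 → [16, 6, 3, 8, 9, 5, 10]
vals[-5] = vals[0]-vals[-1] = 16-10 = 6 → [16, 6, 6, 8, 9, 5, 10]
sum = 60

60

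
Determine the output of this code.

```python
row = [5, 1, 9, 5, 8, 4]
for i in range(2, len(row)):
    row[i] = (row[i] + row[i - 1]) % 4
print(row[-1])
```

i=2: row[2] = (9+1)%4 = 2 → [5, 1, 2, 5, 8, 4]
i=3: row[3] = (5+2)%4 = 3 → [5, 1, 2, 3, 8, 4]
i=4: row[4] = (8+3)%4 = 3 → [5, 1, 2, 3, 3, 4]
i=5: row[5] = (4+3)%4 = 3 → [5, 1, 2, 3, 3, 3]

3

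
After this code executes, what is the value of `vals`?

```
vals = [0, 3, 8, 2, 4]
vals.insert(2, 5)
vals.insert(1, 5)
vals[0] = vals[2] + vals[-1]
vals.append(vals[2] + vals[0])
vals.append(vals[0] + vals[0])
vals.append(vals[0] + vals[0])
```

[7, 5, 3, 5, 8, 2, 4, 10, 14, 14]

insert 5 at 2 → [0, 3, 5, 8, 2, 4]
insert 5 at 1 → [0, 5, 3, 5, 8, 2, 4]
vals[0] = vals[2]+vals[-1] = 3+4 = 7 → [7, 5, 3, 5, 8, 2, 4]
append vals[2]+vals[0] = 3+7 = 10 → [7, 5, 3, 5, 8, 2, 4, 10]
append vals[0]+vals[0] = 7+7 = 14 → [7, 5, 3, 5, 8, 2, 4, 10, 14]
append vals[0]+vals[0] = 7+7 = 14 → [7, 5, 3, 5, 8, 2, 4, 10, 14, 14]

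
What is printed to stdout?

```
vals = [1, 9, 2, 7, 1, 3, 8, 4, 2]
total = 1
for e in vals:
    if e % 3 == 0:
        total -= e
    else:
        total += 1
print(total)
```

e=1: not %3==0, total = 1+1 = 2
e=9: %3==0, total = 2-9 = -7
e=2: not %3==0, total = (-7)+1 = -6
e=7: not %3==0, total = (-6)+1 = -5
e=1: not %3==0, total = (-5)+1 = -4
e=3: %3==0, total = (-4)-3 = -7
e=8: not %3==0, total = (-7)+1 = -6
e=4: not %3==0, total = (-6)+1 = -5
e=2: not %3==0, total = (-5)+1 = -4

-4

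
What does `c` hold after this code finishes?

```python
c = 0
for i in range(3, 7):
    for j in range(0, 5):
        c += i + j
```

130

i=3,j=0: c = 0+3 = 3
i=3,j=1: c = 3+4 = 7
i=3,j=2: c = 7+5 = 12
i=3,j=3: c = 12+6 = 18
i=3,j=4: c = 18+7 = 25
i=4,j=0: c = 25+4 = 29
i=4,j=1: c = 29+5 = 34
i=4,j=2: c = 34+6 = 40
i=4,j=3: c = 40+7 = 47
i=4,j=4: c = 47+8 = 55
i=5,j=0: c = 55+5 = 60
i=5,j=1: c = 60+6 = 66
i=5,j=2: c = 66+7 = 73
i=5,j=3: c = 73+8 = 81
i=5,j=4: c = 81+9 = 90
i=6,j=0: c = 90+6 = 96
i=6,j=1: c = 96+7 = 103
i=6,j=2: c = 103+8 = 111
i=6,j=3: c = 111+9 = 120
i=6,j=4: c = 120+10 = 130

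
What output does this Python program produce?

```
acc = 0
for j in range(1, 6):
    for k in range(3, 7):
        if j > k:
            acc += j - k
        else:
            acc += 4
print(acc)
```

j=1,k=3: not 1>3, acc = 0+4 = 4
j=1,k=4: not 1>4, acc = 4+4 = 8
j=1,k=5: not 1>5, acc = 8+4 = 12
j=1,k=6: not 1>6, acc = 12+4 = 16
j=2,k=3: not 2>3, acc = 16+4 = 20
j=2,k=4: not 2>4, acc = 20+4 = 24
j=2,k=5: not 2>5, acc = 24+4 = 28
j=2,k=6: not 2>6, acc = 28+4 = 32
j=3,k=3: not 3>3, acc = 32+4 = 36
j=3,k=4: not 3>4, acc = 36+4 = 40
j=3,k=5: not 3>5, acc = 40+4 = 44
j=3,k=6: not 3>6, acc = 44+4 = 48
j=4,k=3: 4>3, acc = 48+1 = 49
j=4,k=4: not 4>4, acc = 49+4 = 53
j=4,k=5: not 4>5, acc = 53+4 = 57
j=4,k=6: not 4>6, acc = 57+4 = 61
j=5,k=3: 5>3, acc = 61+2 = 63
j=5,k=4: 5>4, acc = 63+1 = 64
j=5,k=5: not 5>5, acc = 64+4 = 68
j=5,k=6: not 5>6, acc = 68+4 = 72

72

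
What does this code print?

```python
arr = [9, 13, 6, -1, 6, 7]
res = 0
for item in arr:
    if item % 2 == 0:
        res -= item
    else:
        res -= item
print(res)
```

-40

item=9: not even, res = 0-9 = -9
item=13: not even, res = (-9)-13 = -22
item=6: even, res = (-22)-6 = -28
item=-1: not even, res = (-28)-(-1) = -27
item=6: even, res = (-27)-6 = -33
item=7: not even, res = (-33)-7 = -40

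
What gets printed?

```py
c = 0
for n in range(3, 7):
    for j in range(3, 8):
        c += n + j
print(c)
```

n=3,j=3: c = 0+6 = 6
n=3,j=4: c = 6+7 = 13
n=3,j=5: c = 13+8 = 21
n=3,j=6: c = 21+9 = 30
n=3,j=7: c = 30+10 = 40
n=4,j=3: c = 40+7 = 47
n=4,j=4: c = 47+8 = 55
n=4,j=5: c = 55+9 = 64
n=4,j=6: c = 64+10 = 74
n=4,j=7: c = 74+11 = 85
n=5,j=3: c = 85+8 = 93
n=5,j=4: c = 93+9 = 102
n=5,j=5: c = 102+10 = 112
n=5,j=6: c = 112+11 = 123
n=5,j=7: c = 123+12 = 135
n=6,j=3: c = 135+9 = 144
n=6,j=4: c = 144+10 = 154
n=6,j=5: c = 154+11 = 165
n=6,j=6: c = 165+12 = 177
n=6,j=7: c = 177+13 = 190

190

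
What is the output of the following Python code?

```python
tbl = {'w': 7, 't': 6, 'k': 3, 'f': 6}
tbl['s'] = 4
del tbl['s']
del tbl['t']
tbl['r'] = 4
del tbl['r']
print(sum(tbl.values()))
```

16

tbl['s'] = 4 → {'w': 7, 't': 6, 'k': 3, 'f': 6, 's': 4}
del 's' → {'w': 7, 't': 6, 'k': 3, 'f': 6}
del 't' → {'w': 7, 'k': 3, 'f': 6}
tbl['r'] = 4 → {'w': 7, 'k': 3, 'f': 6, 'r': 4}
del 'r' → {'w': 7, 'k': 3, 'f': 6}
sum of values = 16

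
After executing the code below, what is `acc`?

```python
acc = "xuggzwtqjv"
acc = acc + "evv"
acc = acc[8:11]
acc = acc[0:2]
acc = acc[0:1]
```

'j'

+ 'evv' → 'xuggzwtqjvevv'
slice [8:11] → 'jve'
slice [0:2] → 'jv'
slice [0:1] → 'j'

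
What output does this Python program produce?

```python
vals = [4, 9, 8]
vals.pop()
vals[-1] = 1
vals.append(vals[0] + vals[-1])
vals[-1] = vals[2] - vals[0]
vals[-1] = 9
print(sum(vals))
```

14

pop() removes 8 → [4, 9]
vals[-1] = 1 → [4, 1]
append vals[0]+vals[-1] = 4+1 = 5 → [4, 1, 5]
vals[-1] = vals[2]-vals[0] = 5-4 = 1 → [4, 1, 1]
vals[-1] = 9 → [4, 1, 9]
sum = 14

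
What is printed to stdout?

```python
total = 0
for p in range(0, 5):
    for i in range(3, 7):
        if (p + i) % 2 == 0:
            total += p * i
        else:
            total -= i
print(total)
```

48

p=0,i=3: odd sum, total = 0-3 = -3
p=0,i=4: even sum, total = (-3)+0 = -3
p=0,i=5: odd sum, total = (-3)-5 = -8
p=0,i=6: even sum, total = (-8)+0 = -8
p=1,i=3: even sum, total = (-8)+3 = -5
p=1,i=4: odd sum, total = (-5)-4 = -9
p=1,i=5: even sum, total = (-9)+5 = -4
p=1,i=6: odd sum, total = (-4)-6 = -10
p=2,i=3: odd sum, total = (-10)-3 = -13
p=2,i=4: even sum, total = (-13)+8 = -5
p=2,i=5: odd sum, total = (-5)-5 = -10
p=2,i=6: even sum, total = (-10)+12 = 2
p=3,i=3: even sum, total = 2+9 = 11
p=3,i=4: odd sum, total = 11-4 = 7
p=3,i=5: even sum, total = 7+15 = 22
p=3,i=6: odd sum, total = 22-6 = 16
p=4,i=3: odd sum, total = 16-3 = 13
p=4,i=4: even sum, total = 13+16 = 29
p=4,i=5: odd sum, total = 29-5 = 24
p=4,i=6: even sum, total = 24+24 = 48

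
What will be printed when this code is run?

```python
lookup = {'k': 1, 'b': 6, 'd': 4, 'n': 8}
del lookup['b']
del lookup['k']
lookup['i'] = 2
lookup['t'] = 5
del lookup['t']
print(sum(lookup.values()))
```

14

del 'b' → {'k': 1, 'd': 4, 'n': 8}
del 'k' → {'d': 4, 'n': 8}
lookup['i'] = 2 → {'d': 4, 'n': 8, 'i': 2}
lookup['t'] = 5 → {'d': 4, 'n': 8, 'i': 2, 't': 5}
del 't' → {'d': 4, 'n': 8, 'i': 2}
sum of values = 14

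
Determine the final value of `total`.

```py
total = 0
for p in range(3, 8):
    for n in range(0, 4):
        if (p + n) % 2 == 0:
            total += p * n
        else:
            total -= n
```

p=3,n=0: odd sum, total = 0-0 = 0
p=3,n=1: even sum, total = 0+3 = 3
p=3,n=2: odd sum, total = 3-2 = 1
p=3,n=3: even sum, total = 1+9 = 10
p=4,n=0: even sum, total = 10+0 = 10
p=4,n=1: odd sum, total = 10-1 = 9
p=4,n=2: even sum, total = 9+8 = 17
p=4,n=3: odd sum, total = 17-3 = 14
p=5,n=0: odd sum, total = 14-0 = 14
p=5,n=1: even sum, total = 14+5 = 19
p=5,n=2: odd sum, total = 19-2 = 17
p=5,n=3: even sum, total = 17+15 = 32
p=6,n=0: even sum, total = 32+0 = 32
p=6,n=1: odd sum, total = 32-1 = 31
p=6,n=2: even sum, total = 31+12 = 43
p=6,n=3: odd sum, total = 43-3 = 40
p=7,n=0: odd sum, total = 40-0 = 40
p=7,n=1: even sum, total = 40+7 = 47
p=7,n=2: odd sum, total = 47-2 = 45
p=7,n=3: even sum, total = 45+21 = 66

66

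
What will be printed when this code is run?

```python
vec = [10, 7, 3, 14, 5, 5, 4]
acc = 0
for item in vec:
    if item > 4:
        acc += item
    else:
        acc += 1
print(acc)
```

item=10: >4, acc = 0+10 = 10
item=7: >4, acc = 10+7 = 17
item=3: not >4, acc = 17+1 = 18
item=14: >4, acc = 18+14 = 32
item=5: >4, acc = 32+5 = 37
item=5: >4, acc = 37+5 = 42
item=4: not >4, acc = 42+1 = 43

43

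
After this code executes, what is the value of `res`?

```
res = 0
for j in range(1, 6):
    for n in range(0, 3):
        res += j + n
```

60

j=1,n=0: res = 0+1 = 1
j=1,n=1: res = 1+2 = 3
j=1,n=2: res = 3+3 = 6
j=2,n=0: res = 6+2 = 8
j=2,n=1: res = 8+3 = 11
j=2,n=2: res = 11+4 = 15
j=3,n=0: res = 15+3 = 18
j=3,n=1: res = 18+4 = 22
j=3,n=2: res = 22+5 = 27
j=4,n=0: res = 27+4 = 31
j=4,n=1: res = 31+5 = 36
j=4,n=2: res = 36+6 = 42
j=5,n=0: res = 42+5 = 47
j=5,n=1: res = 47+6 = 53
j=5,n=2: res = 53+7 = 60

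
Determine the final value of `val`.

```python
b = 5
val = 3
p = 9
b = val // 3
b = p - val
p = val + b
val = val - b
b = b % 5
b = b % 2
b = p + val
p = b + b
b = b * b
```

b = 3//3 = 1
b = 9-3 = 6
p = 3+6 = 9
val = 3-6 = -3
b = 6%5 = 1
b = 1%2 = 1
b = 9+(-3) = 6
p = 6+6 = 12
b = 6*6 = 36

-3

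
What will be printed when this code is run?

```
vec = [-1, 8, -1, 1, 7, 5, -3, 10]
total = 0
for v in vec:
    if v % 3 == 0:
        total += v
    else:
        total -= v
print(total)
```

v=-1: not %3==0, total = 0-(-1) = 1
v=8: not %3==0, total = 1-8 = -7
v=-1: not %3==0, total = (-7)-(-1) = -6
v=1: not %3==0, total = (-6)-1 = -7
v=7: not %3==0, total = (-7)-7 = -14
v=5: not %3==0, total = (-14)-5 = -19
v=-3: %3==0, total = (-19)+(-3) = -22
v=10: not %3==0, total = (-22)-10 = -32

-32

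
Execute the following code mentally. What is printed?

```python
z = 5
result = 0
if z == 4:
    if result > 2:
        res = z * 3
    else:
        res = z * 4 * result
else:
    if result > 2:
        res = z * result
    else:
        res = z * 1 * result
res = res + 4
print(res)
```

4

z=5, result=0
z == 4 is False; result > 2 is False
→ res = z * 1 * result = 0
res = 0+4 = 4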